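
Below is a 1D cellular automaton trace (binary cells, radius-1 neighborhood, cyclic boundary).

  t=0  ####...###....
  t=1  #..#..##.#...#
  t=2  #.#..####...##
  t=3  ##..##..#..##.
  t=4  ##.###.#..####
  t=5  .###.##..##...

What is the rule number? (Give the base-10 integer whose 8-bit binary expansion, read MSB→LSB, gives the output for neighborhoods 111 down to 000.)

  ### -> .   bit 7 = 0  t=0,i=1
  ##. -> #   bit 6 = 1  t=0,i=3
  #.# -> #   bit 5 = 1  t=1,i=8
  #.. -> .   bit 4 = 0  t=0,i=4
  .## -> #   bit 3 = 1  t=0,i=0
  .#. -> .   bit 2 = 0  t=1,i=3
  ..# -> #   bit 1 = 1  t=0,i=6
  ... -> .   bit 0 = 0  t=0,i=5
  bits 01101010 = 106

106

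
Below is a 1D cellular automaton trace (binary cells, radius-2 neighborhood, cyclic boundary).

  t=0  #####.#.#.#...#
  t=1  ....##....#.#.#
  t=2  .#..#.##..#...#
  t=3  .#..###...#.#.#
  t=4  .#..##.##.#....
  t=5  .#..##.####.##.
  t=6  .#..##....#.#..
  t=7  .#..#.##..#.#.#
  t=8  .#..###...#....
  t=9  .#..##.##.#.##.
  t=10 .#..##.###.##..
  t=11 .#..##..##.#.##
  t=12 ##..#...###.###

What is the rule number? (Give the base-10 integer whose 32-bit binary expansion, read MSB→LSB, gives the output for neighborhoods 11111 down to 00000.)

626223345

  #####|.  b31=0 t=0,i=1
  ####.|.  b30=0 t=0,i=3
  ###.#|#  b29=1 t=0,i=4
  ###..|.  b28=0 t=3,i=6
  ##.##|.  b27=0 t=4,i=6
  ##.#.|#  b26=1 t=0,i=5
  ##..#|.  b25=0 t=2,i=8
  ##...|#  b24=1 t=1,i=6
  #.###|.  b23=0 t=5,i=7
  #.##.|#  b22=1 t=2,i=6
  #.#.#|.  b21=0 t=0,i=6
  #.#..|#  b20=1 t=0,i=10
  #..##|.  b19=0 t=3,i=3
  #..#.|.  b18=0 t=2,i=3
  #...#|#  b17=1 t=0,i=12
  #....|#  b16=1 t=1,i=1
  .####|.  b15=0 t=0,i=0
  .###.|#  b14=1 t=3,i=5
  .##.#|#  b13=1 t=4,i=5
  .##..|.  b12=0 t=1,i=5
  .#.##|#  b11=1 t=2,i=5
  .#.#.|.  b10=0 t=0,i=7
  .#..#|.  b9=0 t=2,i=2
  .#...|.  b8=0 t=0,i=11
  ..###|#  b7=1 t=0,i=14
  ..##.|#  b6=1 t=1,i=4
  ..#.#|#  b5=1 t=1,i=10
  ..#..|#  b4=1 t=2,i=10
  ...##|.  b3=0 t=0,i=13
  ...#.|.  b2=0 t=1,i=9
  ....#|.  b1=0 t=1,i=2
  .....|#  b0=1 t=4,i=13
  bits 00100101010100110110100011110001 = 626223345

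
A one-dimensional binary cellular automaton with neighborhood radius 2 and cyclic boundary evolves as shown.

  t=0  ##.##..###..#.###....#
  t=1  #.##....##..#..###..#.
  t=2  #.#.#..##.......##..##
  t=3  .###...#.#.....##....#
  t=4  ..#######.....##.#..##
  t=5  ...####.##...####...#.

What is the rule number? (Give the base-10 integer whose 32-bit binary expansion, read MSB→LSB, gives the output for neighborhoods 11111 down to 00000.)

2640503916

  nb #####: next=#  (t=4,i=4, bit31=1)
  nb ####.: next=.  (t=4,i=7, bit30=0)
  nb ###.#: next=.  (t=0,i=1, bit29=0)
  nb ###..: next=#  (t=0,i=9, bit28=1)
  nb ##.##: next=#  (t=0,i=2, bit27=1)
  nb ##.#.: next=#  (t=2,i=1, bit26=1)
  nb ##..#: next=.  (t=0,i=5, bit25=0)
  nb ##...: next=#  (t=0,i=17, bit24=1)
  nb #.###: next=.  (t=0,i=14, bit23=0)
  nb #.##.: next=#  (t=0,i=3, bit22=1)
  nb #.#.#: next=#  (t=1,i=0, bit21=1)
  nb #.#..: next=.  (t=2,i=4, bit20=0)
  nb #..##: next=.  (t=0,i=6, bit19=0)
  nb #..#.: next=.  (t=0,i=11, bit18=0)
  nb #...#: next=#  (t=3,i=5, bit17=1)
  nb #....: next=.  (t=0,i=18, bit16=0)
  nb .####: next=#  (t=4,i=3, bit15=1)
  nb .###.: next=#  (t=0,i=0, bit14=1)
  nb .##.#: next=#  (t=4,i=15, bit13=1)
  nb .##..: next=.  (t=0,i=4, bit12=0)
  nb .#.##: next=.  (t=0,i=13, bit11=0)
  nb .#.#.: next=#  (t=1,i=21, bit10=1)
  nb .#..#: next=.  (t=1,i=13, bit9=0)
  nb .#...: next=.  (t=3,i=10, bit8=0)
  nb ..###: next=.  (t=0,i=7, bit7=0)
  nb ..##.: next=#  (t=1,i=8, bit6=1)
  nb ..#.#: next=#  (t=0,i=12, bit5=1)
  nb ..#..: next=.  (t=1,i=12, bit4=0)
  nb ...##: next=#  (t=0,i=20, bit3=1)
  nb ...#.: next=#  (t=3,i=6, bit2=1)
  nb ....#: next=.  (t=0,i=19, bit1=0)
  nb .....: next=.  (t=2,i=11, bit0=0)
  bits 10011101011000101110010001101100 = 2640503916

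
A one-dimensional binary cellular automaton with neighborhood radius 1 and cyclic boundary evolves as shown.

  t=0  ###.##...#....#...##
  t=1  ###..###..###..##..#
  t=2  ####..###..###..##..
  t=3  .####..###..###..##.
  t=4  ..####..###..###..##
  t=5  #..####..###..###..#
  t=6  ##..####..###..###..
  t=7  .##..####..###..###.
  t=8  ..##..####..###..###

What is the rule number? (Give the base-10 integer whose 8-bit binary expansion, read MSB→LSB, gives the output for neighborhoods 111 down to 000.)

209

  nb ###: next=#  (t=0,i=0, bit7=1)
  nb ##.: next=#  (t=0,i=2, bit6=1)
  nb #.#: next=.  (t=0,i=3, bit5=0)
  nb #..: next=#  (t=0,i=6, bit4=1)
  nb .##: next=.  (t=0,i=4, bit3=0)
  nb .#.: next=.  (t=0,i=9, bit2=0)
  nb ..#: next=.  (t=0,i=8, bit1=0)
  nb ...: next=#  (t=0,i=7, bit0=1)
  bits 11010001 = 209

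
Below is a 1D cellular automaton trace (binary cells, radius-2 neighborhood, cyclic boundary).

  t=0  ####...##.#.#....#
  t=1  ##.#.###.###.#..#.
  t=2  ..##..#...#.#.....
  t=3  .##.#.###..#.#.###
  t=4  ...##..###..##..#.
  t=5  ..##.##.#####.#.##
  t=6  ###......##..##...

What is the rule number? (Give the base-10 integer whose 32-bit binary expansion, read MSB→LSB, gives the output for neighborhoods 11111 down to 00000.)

  [31] ##### => #  t=0,i=1
  [30] ####. => .  t=0,i=2
  [29] ###.# => .  t=1,i=7
  [28] ###.. => #  t=0,i=3
  [27] ##.## => .  t=1,i=8
  [26] ##.#. => #  t=0,i=9
  [25] ##..# => #  t=2,i=4
  [24] ##... => .  t=0,i=4
  [23] #.### => .  t=1,i=5
  [22] #.##. => .  t=1,i=0
  [21] #.#.# => #  t=0,i=10
  [20] #.#.. => .  t=0,i=12
  [19] #..## => #  t=4,i=6
  [18] #..#. => .  t=1,i=15
  [17] #...# => #  t=0,i=5
  [16] #.... => .  t=0,i=14
  [15] .#### => #  t=0,i=0
  [14] .###. => #  t=1,i=6
  [13] .##.# => .  t=0,i=8
  [12] .##.. => .  t=2,i=3
  [11] .#.## => .  t=1,i=4
  [10] .#.#. => #  t=0,i=11
  [9] .#..# => .  t=1,i=14
  [8] .#... => #  t=0,i=13
  [7] ..### => .  t=0,i=17
  [6] ..##. => #  t=0,i=7
  [5] ..#.# => .  t=1,i=16
  [4] ..#.. => #  t=2,i=6
  [3] ...## => #  t=0,i=6
  [2] ...#. => .  t=2,i=9
  [1] ....# => .  t=0,i=15
  [0] ..... => #  t=2,i=15
  bits 10010110001010101100010101011001 = 2519385433

2519385433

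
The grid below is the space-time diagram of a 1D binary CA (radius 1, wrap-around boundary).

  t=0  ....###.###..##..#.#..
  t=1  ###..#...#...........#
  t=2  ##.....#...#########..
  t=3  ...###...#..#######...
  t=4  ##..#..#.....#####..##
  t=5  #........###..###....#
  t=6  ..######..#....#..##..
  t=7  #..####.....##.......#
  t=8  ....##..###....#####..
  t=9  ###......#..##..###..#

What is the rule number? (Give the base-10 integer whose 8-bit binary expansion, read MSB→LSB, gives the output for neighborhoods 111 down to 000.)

  nb ###: next=#  (t=0,i=5, bit7=1)
  nb ##.: next=.  (t=0,i=6, bit6=0)
  nb #.#: next=.  (t=0,i=7, bit5=0)
  nb #..: next=.  (t=0,i=11, bit4=0)
  nb .##: next=.  (t=0,i=4, bit3=0)
  nb .#.: next=.  (t=0,i=17, bit2=0)
  nb ..#: next=.  (t=0,i=3, bit1=0)
  nb ...: next=#  (t=0,i=0, bit0=1)
  bits 10000001 = 129

129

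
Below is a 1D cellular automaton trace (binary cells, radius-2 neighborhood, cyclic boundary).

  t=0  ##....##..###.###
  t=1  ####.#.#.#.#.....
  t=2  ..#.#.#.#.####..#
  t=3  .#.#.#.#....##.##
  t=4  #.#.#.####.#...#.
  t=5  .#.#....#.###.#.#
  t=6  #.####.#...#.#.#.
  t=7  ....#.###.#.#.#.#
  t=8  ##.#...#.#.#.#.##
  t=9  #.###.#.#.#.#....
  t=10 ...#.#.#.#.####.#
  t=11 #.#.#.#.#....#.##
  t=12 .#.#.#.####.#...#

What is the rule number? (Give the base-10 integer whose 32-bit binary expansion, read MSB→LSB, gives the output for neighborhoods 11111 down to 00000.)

  ##### -> .   bit 31 = 0  t=0,i=16
  ####. -> #   bit 30 = 1  t=0,i=0
  ###.# -> .   bit 29 = 0  t=0,i=12
  ###.. -> #   bit 28 = 1  t=0,i=1
  ##.## -> .   bit 27 = 0  t=0,i=13
  ##.#. -> #   bit 26 = 1  t=1,i=4
  ##..# -> .   bit 25 = 0  t=0,i=8
  ##... -> #   bit 24 = 1  t=0,i=2
  #.### -> .   bit 23 = 0  t=0,i=14
  #.##. -> #   bit 22 = 1  t=3,i=15
  #.#.# -> .   bit 21 = 0  t=1,i=5
  #.#.. -> #   bit 20 = 1  t=1,i=11
  #..## -> #   bit 19 = 1  t=0,i=9
  #..#. -> #   bit 18 = 1  t=2,i=1
  #...# -> .   bit 17 = 0  t=4,i=13
  #.... -> #   bit 16 = 1  t=0,i=3
  .#### -> .   bit 15 = 0  t=0,i=15
  .###. -> #   bit 14 = 1  t=0,i=11
  .##.# -> .   bit 13 = 0  t=3,i=13
  .##.. -> #   bit 12 = 1  t=0,i=7
  .#.## -> .   bit 11 = 0  t=2,i=9
  .#.#. -> #   bit 10 = 1  t=1,i=6
  .#..# -> .   bit 9 = 0  t=2,i=0
  .#... -> #   bit 8 = 1  t=1,i=12
  ..### -> .   bit 7 = 0  t=0,i=10
  ..##. -> .   bit 6 = 0  t=0,i=6
  ..#.# -> .   bit 5 = 0  t=2,i=2
  ..#.. -> #   bit 4 = 1  t=2,i=16
  ...## -> #   bit 3 = 1  t=0,i=5
  ...#. -> #   bit 2 = 1  t=4,i=14
  ....# -> .   bit 1 = 0  t=0,i=4
  ..... -> .   bit 0 = 0  t=1,i=14
  bits 01010101010111010101010100011100 = 1432179996

1432179996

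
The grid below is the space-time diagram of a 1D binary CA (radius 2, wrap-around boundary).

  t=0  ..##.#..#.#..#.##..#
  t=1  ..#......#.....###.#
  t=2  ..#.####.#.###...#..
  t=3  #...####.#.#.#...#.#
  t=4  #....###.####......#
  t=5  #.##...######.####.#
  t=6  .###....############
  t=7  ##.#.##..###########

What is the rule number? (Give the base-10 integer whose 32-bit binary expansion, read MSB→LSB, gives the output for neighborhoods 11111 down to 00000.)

4209087571

  #####|#  b31=1 t=5,i=9
  ####.|#  b30=1 t=2,i=6
  ###.#|#  b29=1 t=1,i=17
  ###..|#  b28=1 t=2,i=13
  ##.##|#  b27=1 t=4,i=8
  ##.#.|.  b26=0 t=0,i=4
  ##..#|#  b25=1 t=0,i=17
  ##...|.  b24=0 t=2,i=14
  #.###|#  b23=1 t=2,i=4
  #.##.|#  b22=1 t=0,i=15
  #.#.#|#  b21=1 t=2,i=9
  #.#..|.  b20=0 t=0,i=5
  #..##|.  b19=0 t=0,i=1
  #..#.|.  b18=0 t=0,i=7
  #...#|.  b17=0 t=2,i=15
  #....|#  b16=1 t=1,i=4
  .####|#  b15=1 t=2,i=5
  .###.|.  b14=0 t=1,i=16
  .##.#|.  b13=0 t=0,i=3
  .##..|#  b12=1 t=0,i=16
  .#.##|.  b11=0 t=0,i=14
  .#.#.|#  b10=1 t=0,i=9
  .#..#|.  b9=0 t=0,i=0
  .#...|.  b8=0 t=1,i=3
  ..###|.  b7=0 t=1,i=15
  ..##.|#  b6=1 t=0,i=2
  ..#.#|.  b5=0 t=0,i=8
  ..#..|#  b4=1 t=0,i=19
  ...##|.  b3=0 t=1,i=14
  ...#.|.  b2=0 t=1,i=8
  ....#|#  b1=1 t=1,i=7
  .....|#  b0=1 t=1,i=5
  bits 11111010111000011001010001010011 = 4209087571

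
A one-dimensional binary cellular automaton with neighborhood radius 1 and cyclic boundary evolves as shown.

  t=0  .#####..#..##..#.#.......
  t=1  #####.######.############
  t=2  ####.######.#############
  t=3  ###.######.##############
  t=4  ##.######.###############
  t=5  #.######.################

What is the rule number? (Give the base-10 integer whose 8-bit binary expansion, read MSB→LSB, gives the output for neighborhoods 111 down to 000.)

  [7] ### => #  t=0,i=2
  [6] ##. => .  t=0,i=5
  [5] #.# => #  t=0,i=16
  [4] #.. => #  t=0,i=6
  [3] .## => #  t=0,i=1
  [2] .#. => #  t=0,i=8
  [1] ..# => #  t=0,i=0
  [0] ... => #  t=0,i=19
  bits 10111111 = 191

191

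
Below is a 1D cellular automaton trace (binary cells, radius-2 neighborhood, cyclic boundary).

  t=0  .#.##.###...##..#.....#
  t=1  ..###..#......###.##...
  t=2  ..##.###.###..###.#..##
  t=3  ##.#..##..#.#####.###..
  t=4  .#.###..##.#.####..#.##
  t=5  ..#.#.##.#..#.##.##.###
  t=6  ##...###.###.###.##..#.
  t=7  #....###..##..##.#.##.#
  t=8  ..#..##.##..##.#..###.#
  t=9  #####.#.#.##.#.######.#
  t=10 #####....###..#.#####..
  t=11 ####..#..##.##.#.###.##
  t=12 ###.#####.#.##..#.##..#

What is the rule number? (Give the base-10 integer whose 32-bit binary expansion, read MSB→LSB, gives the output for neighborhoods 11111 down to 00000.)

3797805713

  [31] ##### => #  t=3,i=14
  [30] ####. => #  t=3,i=15
  [29] ###.# => #  t=1,i=16
  [28] ###.. => .  t=0,i=8
  [27] ##.## => .  t=0,i=5
  [26] ##.#. => .  t=2,i=17
  [25] ##..# => #  t=0,i=14
  [24] ##... => .  t=0,i=9
  [23] #.### => .  t=0,i=6
  [22] #.##. => #  t=0,i=3
  [21] #.#.# => .  t=0,i=1
  [20] #.#.. => #  t=2,i=18
  [19] #..## => #  t=2,i=1
  [18] #..#. => #  t=0,i=15
  [17] #...# => .  t=0,i=10
  [16] #.... => #  t=0,i=18
  [15] .#### => #  t=3,i=13
  [14] .###. => #  t=0,i=7
  [13] .##.# => #  t=0,i=4
  [12] .##.. => .  t=0,i=13
  [11] .#.## => #  t=0,i=2
  [10] .#.#. => .  t=0,i=0
  [9] .#..# => #  t=2,i=19
  [8] .#... => .  t=0,i=17
  [7] ..### => #  t=1,i=2
  [6] ..##. => .  t=0,i=12
  [5] ..#.# => .  t=0,i=22
  [4] ..#.. => #  t=0,i=16
  [3] ...## => .  t=0,i=11
  [2] ...#. => .  t=0,i=21
  [1] ....# => .  t=0,i=20
  [0] ..... => #  t=0,i=19
  bits 11100010010111011110101010010001 = 3797805713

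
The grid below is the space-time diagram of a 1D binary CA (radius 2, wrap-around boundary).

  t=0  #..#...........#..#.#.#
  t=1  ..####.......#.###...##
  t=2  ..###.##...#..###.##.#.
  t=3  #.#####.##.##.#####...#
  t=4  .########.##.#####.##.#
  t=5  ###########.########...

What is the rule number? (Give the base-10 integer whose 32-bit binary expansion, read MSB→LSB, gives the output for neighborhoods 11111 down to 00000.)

  [31] ##### => #  t=3,i=4
  [30] ####. => #  t=1,i=4
  [29] ###.# => #  t=2,i=4
  [28] ###.. => .  t=1,i=5
  [27] ##.## => #  t=2,i=5
  [26] ##.#. => .  t=2,i=20
  [25] ##..# => .  t=0,i=1
  [24] ##... => #  t=1,i=6
  [23] #.### => #  t=1,i=15
  [22] #.##. => #  t=0,i=22
  [21] #.#.# => .  t=0,i=20
  [20] #.#.. => .  t=2,i=21
  [19] #..## => .  t=1,i=1
  [18] #..#. => #  t=0,i=2
  [17] #...# => #  t=1,i=19
  [16] #.... => #  t=0,i=5
  [15] .#### => #  t=1,i=3
  [14] .###. => #  t=1,i=16
  [13] .##.# => .  t=2,i=19
  [12] .##.. => .  t=0,i=0
  [11] .#.## => #  t=0,i=21
  [10] .#.#. => .  t=0,i=19
  [9] .#..# => #  t=0,i=16
  [8] .#... => #  t=0,i=4
  [7] ..### => #  t=1,i=2
  [6] ..##. => #  t=1,i=21
  [5] ..#.# => .  t=0,i=18
  [4] ..#.. => #  t=0,i=3
  [3] ...## => .  t=1,i=20
  [2] ...#. => .  t=0,i=14
  [1] ....# => #  t=0,i=13
  [0] ..... => .  t=0,i=6
  bits 11101001110001111100101111010010 = 3922185170

3922185170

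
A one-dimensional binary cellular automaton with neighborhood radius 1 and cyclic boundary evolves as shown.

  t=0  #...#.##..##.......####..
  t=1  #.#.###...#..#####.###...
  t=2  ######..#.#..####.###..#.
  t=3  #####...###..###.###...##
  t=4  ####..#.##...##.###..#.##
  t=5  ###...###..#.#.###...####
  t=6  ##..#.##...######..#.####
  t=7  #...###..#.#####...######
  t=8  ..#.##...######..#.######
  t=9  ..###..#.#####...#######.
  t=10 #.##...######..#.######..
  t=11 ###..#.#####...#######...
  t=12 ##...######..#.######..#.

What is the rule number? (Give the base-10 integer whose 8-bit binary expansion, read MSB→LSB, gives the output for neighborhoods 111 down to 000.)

  nb ###: next=#  (t=0,i=20, bit7=1)
  nb ##.: next=.  (t=0,i=7, bit6=0)
  nb #.#: next=#  (t=0,i=5, bit5=1)
  nb #..: next=.  (t=0,i=1, bit4=0)
  nb .##: next=#  (t=0,i=6, bit3=1)
  nb .#.: next=#  (t=0,i=0, bit2=1)
  nb ..#: next=.  (t=0,i=3, bit1=0)
  nb ...: next=#  (t=0,i=2, bit0=1)
  bits 10101101 = 173

173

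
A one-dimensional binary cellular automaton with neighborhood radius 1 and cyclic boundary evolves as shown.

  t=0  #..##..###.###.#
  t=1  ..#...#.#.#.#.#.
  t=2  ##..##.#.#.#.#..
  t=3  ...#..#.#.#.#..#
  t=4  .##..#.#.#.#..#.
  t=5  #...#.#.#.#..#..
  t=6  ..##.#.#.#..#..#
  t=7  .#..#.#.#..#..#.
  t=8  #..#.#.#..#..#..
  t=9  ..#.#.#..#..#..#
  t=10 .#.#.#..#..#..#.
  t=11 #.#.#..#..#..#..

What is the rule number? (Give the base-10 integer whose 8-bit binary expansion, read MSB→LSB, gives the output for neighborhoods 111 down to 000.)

163

  ### -> #   bit 7 = 1  t=0,i=8
  ##. -> .   bit 6 = 0  t=0,i=0
  #.# -> #   bit 5 = 1  t=0,i=10
  #.. -> .   bit 4 = 0  t=0,i=1
  .## -> .   bit 3 = 0  t=0,i=3
  .#. -> .   bit 2 = 0  t=1,i=2
  ..# -> #   bit 1 = 1  t=0,i=2
  ... -> #   bit 0 = 1  t=1,i=0
  bits 10100011 = 163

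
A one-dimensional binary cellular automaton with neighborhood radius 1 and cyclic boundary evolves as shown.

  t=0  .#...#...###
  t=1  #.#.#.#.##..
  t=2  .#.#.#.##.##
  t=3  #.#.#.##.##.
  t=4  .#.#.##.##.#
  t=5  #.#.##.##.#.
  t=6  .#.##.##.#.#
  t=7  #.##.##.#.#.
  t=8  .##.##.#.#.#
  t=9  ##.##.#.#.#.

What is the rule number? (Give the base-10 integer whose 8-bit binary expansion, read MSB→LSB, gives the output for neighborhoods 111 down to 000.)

58

  nb ###: next=.  (t=0,i=10, bit7=0)
  nb ##.: next=.  (t=0,i=11, bit6=0)
  nb #.#: next=#  (t=0,i=0, bit5=1)
  nb #..: next=#  (t=0,i=2, bit4=1)
  nb .##: next=#  (t=0,i=9, bit3=1)
  nb .#.: next=.  (t=0,i=1, bit2=0)
  nb ..#: next=#  (t=0,i=4, bit1=1)
  nb ...: next=.  (t=0,i=3, bit0=0)
  bits 00111010 = 58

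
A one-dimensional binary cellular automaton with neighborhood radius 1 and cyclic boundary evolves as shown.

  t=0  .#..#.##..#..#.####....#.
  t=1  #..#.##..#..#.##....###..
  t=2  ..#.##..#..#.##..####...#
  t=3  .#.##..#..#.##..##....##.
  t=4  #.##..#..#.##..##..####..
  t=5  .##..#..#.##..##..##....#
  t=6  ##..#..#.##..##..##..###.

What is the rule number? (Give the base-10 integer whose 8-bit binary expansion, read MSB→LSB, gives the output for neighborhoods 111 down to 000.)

  nb ###: next=.  (t=0,i=16, bit7=0)
  nb ##.: next=.  (t=0,i=7, bit6=0)
  nb #.#: next=#  (t=0,i=5, bit5=1)
  nb #..: next=.  (t=0,i=2, bit4=0)
  nb .##: next=#  (t=0,i=6, bit3=1)
  nb .#.: next=.  (t=0,i=1, bit2=0)
  nb ..#: next=#  (t=0,i=0, bit1=1)
  nb ...: next=#  (t=0,i=20, bit0=1)
  bits 00101011 = 43

43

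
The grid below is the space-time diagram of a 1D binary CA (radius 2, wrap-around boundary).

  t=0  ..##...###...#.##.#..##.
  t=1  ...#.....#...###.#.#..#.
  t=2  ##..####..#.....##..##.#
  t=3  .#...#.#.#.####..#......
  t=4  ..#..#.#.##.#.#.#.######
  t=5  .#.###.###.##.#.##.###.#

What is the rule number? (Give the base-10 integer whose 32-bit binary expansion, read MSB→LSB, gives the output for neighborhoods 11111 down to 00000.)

2489686819

  [31] ##### => #  t=4,i=20
  [30] ####. => .  t=2,i=6
  [29] ###.# => .  t=1,i=15
  [28] ###.. => #  t=0,i=9
  [27] ##.## => .  t=2,i=22
  [26] ##.#. => #  t=0,i=17
  [25] ##..# => .  t=2,i=2
  [24] ##... => .  t=0,i=4
  [23] #.### => .  t=2,i=23
  [22] #.##. => #  t=0,i=15
  [21] #.#.# => #  t=1,i=17
  [20] #.#.. => .  t=0,i=18
  [19] #..## => .  t=0,i=20
  [18] #..#. => #  t=1,i=21
  [17] #...# => .  t=0,i=0
  [16] #.... => #  t=1,i=0
  [15] .#### => #  t=2,i=5
  [14] .###. => .  t=0,i=8
  [13] .##.# => .  t=0,i=16
  [12] .##.. => #  t=0,i=3
  [11] .#.## => #  t=0,i=14
  [10] .#.#. => .  t=1,i=18
  [9] .#..# => #  t=0,i=19
  [8] .#... => #  t=1,i=4
  [7] ..### => .  t=0,i=7
  [6] ..##. => .  t=0,i=2
  [5] ..#.# => #  t=0,i=13
  [4] ..#.. => .  t=1,i=3
  [3] ...## => .  t=0,i=1
  [2] ...#. => .  t=0,i=12
  [1] ....# => #  t=1,i=1
  [0] ..... => #  t=1,i=6
  bits 10010100011001011001101100100011 = 2489686819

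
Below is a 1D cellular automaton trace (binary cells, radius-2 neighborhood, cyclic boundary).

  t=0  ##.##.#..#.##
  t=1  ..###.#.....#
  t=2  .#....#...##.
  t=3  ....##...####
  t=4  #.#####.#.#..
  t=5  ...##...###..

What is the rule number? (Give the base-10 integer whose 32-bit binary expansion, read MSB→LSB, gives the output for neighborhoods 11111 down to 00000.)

  #####|#  b31=1 t=4,i=4
  ####.|.  b30=0 t=0,i=0
  ###.#|.  b29=0 t=0,i=1
  ###..|.  b28=0 t=3,i=12
  ##.##|#  b27=1 t=0,i=2
  ##.#.|.  b26=0 t=0,i=5
  ##..#|#  b25=1 t=2,i=12
  ##...|#  b24=1 t=3,i=0
  #.###|.  b23=0 t=0,i=11
  #.##.|#  b22=1 t=0,i=3
  #.#.#|#  b21=1 t=4,i=8
  #.#..|#  b20=1 t=0,i=6
  #..##|#  b19=1 t=1,i=1
  #..#.|.  b18=0 t=0,i=8
  #...#|.  b17=0 t=2,i=8
  #....|.  b16=0 t=1,i=8
  .####|#  b15=1 t=0,i=12
  .###.|.  b14=0 t=1,i=3
  .##.#|#  b13=1 t=0,i=4
  .##..|#  b12=1 t=2,i=11
  .#.##|.  b11=0 t=0,i=10
  .#.#.|#  b10=1 t=4,i=9
  .#..#|.  b9=0 t=0,i=7
  .#...|.  b8=0 t=1,i=7
  ..###|.  b7=0 t=1,i=2
  ..##.|#  b6=1 t=2,i=10
  ..#.#|.  b5=0 t=0,i=9
  ..#..|.  b4=0 t=1,i=12
  ...##|#  b3=1 t=2,i=9
  ...#.|#  b2=1 t=1,i=11
  ....#|#  b1=1 t=1,i=10
  .....|.  b0=0 t=1,i=9
  bits 10001011011110001011010001001110 = 2339943502

2339943502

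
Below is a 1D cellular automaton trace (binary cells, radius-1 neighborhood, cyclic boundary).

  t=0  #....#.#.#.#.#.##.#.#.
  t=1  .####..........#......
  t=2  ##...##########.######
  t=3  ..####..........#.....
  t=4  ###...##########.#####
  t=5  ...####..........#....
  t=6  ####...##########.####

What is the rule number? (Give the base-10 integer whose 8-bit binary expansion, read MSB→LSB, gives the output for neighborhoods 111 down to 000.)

27

  ### -> .   bit 7 = 0  t=1,i=2
  ##. -> .   bit 6 = 0  t=0,i=16
  #.# -> .   bit 5 = 0  t=0,i=6
  #.. -> #   bit 4 = 1  t=0,i=1
  .## -> #   bit 3 = 1  t=0,i=15
  .#. -> .   bit 2 = 0  t=0,i=0
  ..# -> #   bit 1 = 1  t=0,i=4
  ... -> #   bit 0 = 1  t=0,i=2
  bits 00011011 = 27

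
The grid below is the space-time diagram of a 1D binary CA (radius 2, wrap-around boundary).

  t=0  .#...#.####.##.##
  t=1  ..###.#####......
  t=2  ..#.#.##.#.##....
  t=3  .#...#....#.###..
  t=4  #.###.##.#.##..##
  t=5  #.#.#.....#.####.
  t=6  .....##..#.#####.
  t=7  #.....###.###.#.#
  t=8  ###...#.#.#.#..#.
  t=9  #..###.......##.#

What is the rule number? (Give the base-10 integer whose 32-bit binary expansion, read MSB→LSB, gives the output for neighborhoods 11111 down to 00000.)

  nb #####: next=.  (t=1,i=8, bit31=0)
  nb ####.: next=#  (t=0,i=9, bit30=1)
  nb ###.#: next=#  (t=0,i=10, bit29=1)
  nb ###..: next=.  (t=1,i=10, bit28=0)
  nb ##.##: next=.  (t=0,i=11, bit27=0)
  nb ##.#.: next=.  (t=0,i=0, bit26=0)
  nb ##..#: next=#  (t=4,i=13, bit25=1)
  nb ##...: next=#  (t=1,i=11, bit24=1)
  nb #.###: next=#  (t=0,i=7, bit23=1)
  nb #.##.: next=.  (t=0,i=12, bit22=0)
  nb #.#.#: next=.  (t=2,i=4, bit21=0)
  nb #.#..: next=.  (t=0,i=1, bit20=0)
  nb #..##: next=#  (t=4,i=14, bit19=1)
  nb #..#.: next=#  (t=6,i=8, bit18=1)
  nb #...#: next=#  (t=0,i=3, bit17=1)
  nb #....: next=#  (t=1,i=12, bit16=1)
  nb .####: next=#  (t=0,i=8, bit15=1)
  nb .###.: next=.  (t=1,i=3, bit14=0)
  nb .##.#: next=.  (t=0,i=13, bit13=0)
  nb .##..: next=#  (t=2,i=12, bit12=1)
  nb .#.##: next=#  (t=0,i=6, bit11=1)
  nb .#.#.: next=.  (t=2,i=3, bit10=0)
  nb .#..#: next=#  (t=8,i=13, bit9=1)
  nb .#...: next=#  (t=0,i=2, bit8=1)
  nb ..###: next=#  (t=1,i=2, bit7=1)
  nb ..##.: next=.  (t=6,i=5, bit6=0)
  nb ..#.#: next=.  (t=0,i=5, bit5=0)
  nb ..#..: next=.  (t=3,i=1, bit4=0)
  nb ...##: next=.  (t=1,i=1, bit3=0)
  nb ...#.: next=#  (t=0,i=4, bit2=1)
  nb ....#: next=.  (t=1,i=0, bit1=0)
  nb .....: next=.  (t=1,i=13, bit0=0)
  bits 01100011100011111001101110000100 = 1670355844

1670355844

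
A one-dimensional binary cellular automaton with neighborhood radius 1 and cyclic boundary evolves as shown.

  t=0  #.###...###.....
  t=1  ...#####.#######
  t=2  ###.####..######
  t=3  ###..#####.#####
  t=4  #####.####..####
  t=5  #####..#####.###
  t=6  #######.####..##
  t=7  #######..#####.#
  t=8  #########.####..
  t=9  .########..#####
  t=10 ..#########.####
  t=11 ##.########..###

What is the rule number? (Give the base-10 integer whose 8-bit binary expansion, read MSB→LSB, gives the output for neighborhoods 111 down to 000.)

  ### -> #   bit 7 = 1  t=0,i=3
  ##. -> #   bit 6 = 1  t=0,i=4
  #.# -> .   bit 5 = 0  t=0,i=1
  #.. -> #   bit 4 = 1  t=0,i=5
  .## -> .   bit 3 = 0  t=0,i=2
  .#. -> .   bit 2 = 0  t=0,i=0
  ..# -> #   bit 1 = 1  t=0,i=7
  ... -> #   bit 0 = 1  t=0,i=6
  bits 11010011 = 211

211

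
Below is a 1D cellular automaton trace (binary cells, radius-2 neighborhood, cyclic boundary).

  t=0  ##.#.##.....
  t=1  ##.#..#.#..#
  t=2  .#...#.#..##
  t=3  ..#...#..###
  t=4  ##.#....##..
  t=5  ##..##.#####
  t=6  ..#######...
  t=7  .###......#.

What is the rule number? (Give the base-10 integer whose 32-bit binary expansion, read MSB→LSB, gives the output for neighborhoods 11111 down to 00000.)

716027336

  #####|.  b31=0 t=5,i=9
  ####.|.  b30=0 t=5,i=0
  ###.#|#  b29=1 t=1,i=1
  ###..|.  b28=0 t=3,i=11
  ##.##|#  b27=1 t=5,i=6
  ##.#.|.  b26=0 t=0,i=2
  ##..#|#  b25=1 t=3,i=0
  ##...|.  b24=0 t=0,i=7
  #.###|#  b23=1 t=5,i=7
  #.##.|.  b22=0 t=0,i=5
  #.#.#|#  b21=1 t=0,i=3
  #.#..|.  b20=0 t=1,i=3
  #..##|#  b19=1 t=1,i=10
  #..#.|#  b18=1 t=1,i=5
  #...#|.  b17=0 t=2,i=3
  #....|#  b16=1 t=0,i=8
  .####|#  b15=1 t=5,i=8
  .###.|.  b14=0 t=1,i=0
  .##.#|#  b13=1 t=0,i=1
  .##..|#  b12=1 t=0,i=6
  .#.##|.  b11=0 t=0,i=4
  .#.#.|#  b10=1 t=1,i=7
  .#..#|.  b9=0 t=1,i=4
  .#...|#  b8=1 t=2,i=2
  ..###|#  b7=1 t=1,i=11
  ..##.|#  b6=1 t=0,i=0
  ..#.#|.  b5=0 t=1,i=6
  ..#..|.  b4=0 t=3,i=2
  ...##|#  b3=1 t=0,i=11
  ...#.|.  b2=0 t=2,i=4
  ....#|.  b1=0 t=0,i=10
  .....|.  b0=0 t=0,i=9
  bits 00101010101011011011010111001000 = 716027336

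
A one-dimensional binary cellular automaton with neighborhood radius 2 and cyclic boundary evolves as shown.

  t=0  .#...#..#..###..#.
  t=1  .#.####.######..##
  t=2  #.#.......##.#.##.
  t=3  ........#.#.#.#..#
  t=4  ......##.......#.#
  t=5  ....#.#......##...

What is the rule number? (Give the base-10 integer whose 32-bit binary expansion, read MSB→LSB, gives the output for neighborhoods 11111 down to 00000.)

  nb #####: next=#  (t=1,i=10, bit31=1)
  nb ####.: next=.  (t=1,i=5, bit30=0)
  nb ###.#: next=.  (t=1,i=6, bit29=0)
  nb ###..: next=#  (t=0,i=13, bit28=1)
  nb ##.##: next=.  (t=1,i=7, bit27=0)
  nb ##.#.: next=#  (t=1,i=0, bit26=1)
  nb ##..#: next=.  (t=0,i=14, bit25=0)
  nb ##...: next=.  (t=4,i=8, bit24=0)
  nb #.###: next=.  (t=1,i=3, bit23=0)
  nb #.##.: next=.  (t=2,i=15, bit22=0)
  nb #.#.#: next=.  (t=1,i=1, bit21=0)
  nb #.#..: next=.  (t=2,i=2, bit20=0)
  nb #..##: next=#  (t=0,i=10, bit19=1)
  nb #..#.: next=.  (t=0,i=0, bit18=0)
  nb #...#: next=#  (t=0,i=3, bit17=1)
  nb #....: next=.  (t=2,i=4, bit16=0)
  nb .####: next=.  (t=1,i=4, bit15=0)
  nb .###.: next=#  (t=0,i=12, bit14=1)
  nb .##.#: next=.  (t=1,i=17, bit13=0)
  nb .##..: next=.  (t=4,i=7, bit12=0)
  nb .#.##: next=#  (t=1,i=2, bit11=1)
  nb .#.#.: next=.  (t=2,i=1, bit10=0)
  nb .#..#: next=#  (t=0,i=6, bit9=1)
  nb .#...: next=.  (t=0,i=2, bit8=0)
  nb ..###: next=#  (t=0,i=11, bit7=1)
  nb ..##.: next=#  (t=1,i=16, bit6=1)
  nb ..#.#: next=.  (t=3,i=8, bit5=0)
  nb ..#..: next=#  (t=0,i=1, bit4=1)
  nb ...##: next=.  (t=2,i=9, bit3=0)
  nb ...#.: next=#  (t=0,i=4, bit2=1)
  nb ....#: next=#  (t=2,i=8, bit1=1)
  nb .....: next=.  (t=2,i=5, bit0=0)
  bits 10010100000010100100101011010110 = 2483702486

2483702486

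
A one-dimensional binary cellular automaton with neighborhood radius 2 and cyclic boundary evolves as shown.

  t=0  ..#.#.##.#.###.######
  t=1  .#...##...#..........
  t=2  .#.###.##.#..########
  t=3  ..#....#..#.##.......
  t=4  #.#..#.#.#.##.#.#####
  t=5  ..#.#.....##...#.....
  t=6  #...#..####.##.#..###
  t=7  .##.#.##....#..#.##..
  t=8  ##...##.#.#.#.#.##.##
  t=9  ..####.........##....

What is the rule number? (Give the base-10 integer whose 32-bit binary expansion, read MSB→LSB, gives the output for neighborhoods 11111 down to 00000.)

22939867

  nb #####: next=.  (t=0,i=17, bit31=0)
  nb ####.: next=.  (t=0,i=19, bit30=0)
  nb ###.#: next=.  (t=0,i=13, bit29=0)
  nb ###..: next=.  (t=0,i=20, bit28=0)
  nb ##.##: next=.  (t=0,i=14, bit27=0)
  nb ##.#.: next=.  (t=0,i=8, bit26=0)
  nb ##..#: next=.  (t=0,i=0, bit25=0)
  nb ##...: next=#  (t=1,i=7, bit24=1)
  nb #.###: next=.  (t=0,i=11, bit23=0)
  nb #.##.: next=#  (t=0,i=6, bit22=1)
  nb #.#.#: next=.  (t=0,i=4, bit21=0)
  nb #.#..: next=#  (t=2,i=10, bit20=1)
  nb #..##: next=#  (t=2,i=12, bit19=1)
  nb #..#.: next=#  (t=0,i=1, bit18=1)
  nb #...#: next=#  (t=1,i=3, bit17=1)
  nb #....: next=.  (t=1,i=12, bit16=0)
  nb .####: next=.  (t=0,i=16, bit15=0)
  nb .###.: next=.  (t=0,i=12, bit14=0)
  nb .##.#: next=.  (t=0,i=7, bit13=0)
  nb .##..: next=.  (t=1,i=6, bit12=0)
  nb .#.##: next=#  (t=0,i=5, bit11=1)
  nb .#.#.: next=.  (t=0,i=3, bit10=0)
  nb .#..#: next=.  (t=2,i=11, bit9=0)
  nb .#...: next=.  (t=1,i=2, bit8=0)
  nb ..###: next=#  (t=2,i=13, bit7=1)
  nb ..##.: next=#  (t=1,i=5, bit6=1)
  nb ..#.#: next=.  (t=0,i=2, bit5=0)
  nb ..#..: next=#  (t=1,i=1, bit4=1)
  nb ...##: next=#  (t=1,i=4, bit3=1)
  nb ...#.: next=.  (t=1,i=0, bit2=0)
  nb ....#: next=#  (t=1,i=20, bit1=1)
  nb .....: next=#  (t=1,i=13, bit0=1)
  bits 00000001010111100000100011011011 = 22939867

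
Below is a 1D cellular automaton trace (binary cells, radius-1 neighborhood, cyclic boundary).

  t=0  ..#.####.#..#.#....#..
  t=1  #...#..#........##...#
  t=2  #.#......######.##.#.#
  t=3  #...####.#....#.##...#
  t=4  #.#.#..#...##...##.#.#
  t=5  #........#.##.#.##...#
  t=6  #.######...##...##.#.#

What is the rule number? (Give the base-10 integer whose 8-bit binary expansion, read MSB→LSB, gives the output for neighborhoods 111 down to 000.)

  ### -> .   bit 7 = 0  t=0,i=5
  ##. -> #   bit 6 = 1  t=0,i=7
  #.# -> .   bit 5 = 0  t=0,i=3
  #.. -> .   bit 4 = 0  t=0,i=10
  .## -> #   bit 3 = 1  t=0,i=4
  .#. -> .   bit 2 = 0  t=0,i=2
  ..# -> .   bit 1 = 0  t=0,i=1
  ... -> #   bit 0 = 1  t=0,i=0
  bits 01001001 = 73

73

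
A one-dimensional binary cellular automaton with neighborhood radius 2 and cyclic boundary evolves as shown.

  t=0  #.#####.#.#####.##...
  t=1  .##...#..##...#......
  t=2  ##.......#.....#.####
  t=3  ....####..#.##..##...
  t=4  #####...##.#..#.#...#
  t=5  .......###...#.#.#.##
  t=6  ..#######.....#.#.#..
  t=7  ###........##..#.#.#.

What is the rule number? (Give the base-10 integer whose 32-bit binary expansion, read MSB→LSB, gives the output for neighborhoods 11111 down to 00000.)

  nb #####: next=.  (t=0,i=4, bit31=0)
  nb ####.: next=.  (t=0,i=5, bit30=0)
  nb ###.#: next=#  (t=0,i=6, bit29=1)
  nb ###..: next=.  (t=2,i=1, bit28=0)
  nb ##.##: next=.  (t=0,i=15, bit27=0)
  nb ##.#.: next=.  (t=0,i=7, bit26=0)
  nb ##..#: next=#  (t=3,i=8, bit25=1)
  nb ##...: next=.  (t=0,i=18, bit24=0)
  nb #.###: next=#  (t=0,i=2, bit23=1)
  nb #.##.: next=.  (t=0,i=16, bit22=0)
  nb #.#.#: next=.  (t=0,i=8, bit21=0)
  nb #.#..: next=.  (t=4,i=11, bit20=0)
  nb #..##: next=.  (t=1,i=8, bit19=0)
  nb #..#.: next=#  (t=3,i=9, bit18=1)
  nb #...#: next=.  (t=0,i=19, bit17=0)
  nb #....: next=.  (t=1,i=16, bit16=0)
  nb .####: next=.  (t=0,i=3, bit15=0)
  nb .###.: next=#  (t=5,i=8, bit14=1)
  nb .##.#: next=#  (t=4,i=9, bit13=1)
  nb .##..: next=.  (t=0,i=17, bit12=0)
  nb .#.##: next=#  (t=0,i=1, bit11=1)
  nb .#.#.: next=#  (t=4,i=15, bit10=1)
  nb .#..#: next=.  (t=1,i=7, bit9=0)
  nb .#...: next=#  (t=1,i=15, bit8=1)
  nb ..###: next=#  (t=3,i=4, bit7=1)
  nb ..##.: next=#  (t=1,i=1, bit6=1)
  nb ..#.#: next=.  (t=0,i=0, bit5=0)
  nb ..#..: next=.  (t=1,i=6, bit4=0)
  nb ...##: next=#  (t=1,i=0, bit3=1)
  nb ...#.: next=.  (t=0,i=20, bit2=0)
  nb ....#: next=#  (t=1,i=20, bit1=1)
  nb .....: next=#  (t=1,i=17, bit0=1)
  bits 00100010100001000110110111001011 = 579104203

579104203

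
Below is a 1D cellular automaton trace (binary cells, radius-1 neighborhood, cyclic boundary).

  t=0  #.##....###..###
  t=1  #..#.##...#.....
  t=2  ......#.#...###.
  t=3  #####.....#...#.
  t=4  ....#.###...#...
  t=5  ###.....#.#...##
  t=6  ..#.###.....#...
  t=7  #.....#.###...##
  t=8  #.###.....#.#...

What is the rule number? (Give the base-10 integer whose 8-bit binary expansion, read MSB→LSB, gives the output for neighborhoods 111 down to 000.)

  ###|.  b7=0 t=0,i=9
  ##.|#  b6=1 t=0,i=0
  #.#|.  b5=0 t=0,i=1
  #..|.  b4=0 t=0,i=4
  .##|.  b3=0 t=0,i=2
  .#.|.  b2=0 t=1,i=0
  ..#|.  b1=0 t=0,i=7
  ...|#  b0=1 t=0,i=5
  bits 01000001 = 65

65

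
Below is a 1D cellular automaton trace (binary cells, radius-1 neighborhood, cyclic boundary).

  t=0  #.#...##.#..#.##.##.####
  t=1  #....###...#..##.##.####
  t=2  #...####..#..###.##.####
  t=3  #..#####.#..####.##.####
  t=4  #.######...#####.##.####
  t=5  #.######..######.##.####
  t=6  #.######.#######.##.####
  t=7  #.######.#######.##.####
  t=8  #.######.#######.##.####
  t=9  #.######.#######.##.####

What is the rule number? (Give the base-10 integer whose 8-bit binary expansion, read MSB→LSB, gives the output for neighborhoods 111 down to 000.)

202

  ### -> #   bit 7 = 1  t=0,i=21
  ##. -> #   bit 6 = 1  t=0,i=0
  #.# -> .   bit 5 = 0  t=0,i=1
  #.. -> .   bit 4 = 0  t=0,i=3
  .## -> #   bit 3 = 1  t=0,i=6
  .#. -> .   bit 2 = 0  t=0,i=2
  ..# -> #   bit 1 = 1  t=0,i=5
  ... -> .   bit 0 = 0  t=0,i=4
  bits 11001010 = 202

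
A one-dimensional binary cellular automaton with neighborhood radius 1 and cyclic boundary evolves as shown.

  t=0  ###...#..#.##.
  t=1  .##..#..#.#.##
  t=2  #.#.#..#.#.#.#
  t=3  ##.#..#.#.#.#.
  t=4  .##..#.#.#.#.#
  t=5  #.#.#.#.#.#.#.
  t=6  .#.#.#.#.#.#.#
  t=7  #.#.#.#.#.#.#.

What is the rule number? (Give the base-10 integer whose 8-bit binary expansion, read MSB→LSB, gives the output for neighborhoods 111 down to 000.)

  [7] ### => #  t=0,i=1
  [6] ##. => #  t=0,i=2
  [5] #.# => #  t=0,i=10
  [4] #.. => .  t=0,i=3
  [3] .## => .  t=0,i=0
  [2] .#. => .  t=0,i=6
  [1] ..# => #  t=0,i=5
  [0] ... => .  t=0,i=4
  bits 11100010 = 226

226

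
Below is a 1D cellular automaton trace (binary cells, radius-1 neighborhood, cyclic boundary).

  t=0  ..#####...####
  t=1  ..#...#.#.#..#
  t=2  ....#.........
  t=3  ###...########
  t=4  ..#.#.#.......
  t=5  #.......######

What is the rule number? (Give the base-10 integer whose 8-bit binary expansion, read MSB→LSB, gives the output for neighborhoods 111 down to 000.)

73

  nb ###: next=.  (t=0,i=3, bit7=0)
  nb ##.: next=#  (t=0,i=6, bit6=1)
  nb #.#: next=.  (t=1,i=7, bit5=0)
  nb #..: next=.  (t=0,i=0, bit4=0)
  nb .##: next=#  (t=0,i=2, bit3=1)
  nb .#.: next=.  (t=1,i=2, bit2=0)
  nb ..#: next=.  (t=0,i=1, bit1=0)
  nb ...: next=#  (t=0,i=8, bit0=1)
  bits 01001001 = 73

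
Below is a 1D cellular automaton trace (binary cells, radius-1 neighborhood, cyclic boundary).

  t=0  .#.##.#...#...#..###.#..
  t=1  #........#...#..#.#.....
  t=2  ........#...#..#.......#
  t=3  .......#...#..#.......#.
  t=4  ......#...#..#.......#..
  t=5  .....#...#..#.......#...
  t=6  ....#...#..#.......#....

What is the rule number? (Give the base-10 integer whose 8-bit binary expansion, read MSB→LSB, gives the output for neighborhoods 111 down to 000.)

130

  ###|#  b7=1 t=0,i=18
  ##.|.  b6=0 t=0,i=4
  #.#|.  b5=0 t=0,i=2
  #..|.  b4=0 t=0,i=7
  .##|.  b3=0 t=0,i=3
  .#.|.  b2=0 t=0,i=1
  ..#|#  b1=1 t=0,i=0
  ...|.  b0=0 t=0,i=8
  bits 10000010 = 130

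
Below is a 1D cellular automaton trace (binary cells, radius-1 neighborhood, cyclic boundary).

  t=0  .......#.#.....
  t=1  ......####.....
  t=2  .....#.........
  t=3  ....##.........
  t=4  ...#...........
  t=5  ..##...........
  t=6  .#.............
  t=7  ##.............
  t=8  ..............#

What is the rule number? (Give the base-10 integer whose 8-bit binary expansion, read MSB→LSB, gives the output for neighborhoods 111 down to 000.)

  [7] ### => .  t=1,i=7
  [6] ##. => .  t=1,i=9
  [5] #.# => #  t=0,i=8
  [4] #.. => .  t=0,i=10
  [3] .## => .  t=1,i=6
  [2] .#. => #  t=0,i=7
  [1] ..# => #  t=0,i=6
  [0] ... => .  t=0,i=0
  bits 00100110 = 38

38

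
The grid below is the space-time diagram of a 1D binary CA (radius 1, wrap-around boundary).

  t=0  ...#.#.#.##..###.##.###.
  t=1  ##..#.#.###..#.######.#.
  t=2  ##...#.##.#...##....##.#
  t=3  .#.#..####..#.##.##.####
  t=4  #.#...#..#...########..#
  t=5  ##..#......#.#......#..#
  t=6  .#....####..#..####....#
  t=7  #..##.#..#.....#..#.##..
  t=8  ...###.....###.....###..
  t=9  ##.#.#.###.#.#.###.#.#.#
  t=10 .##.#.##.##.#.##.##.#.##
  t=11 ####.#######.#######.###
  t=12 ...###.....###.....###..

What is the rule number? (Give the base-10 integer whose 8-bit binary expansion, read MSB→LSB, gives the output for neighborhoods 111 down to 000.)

105

  ###|.  b7=0 t=0,i=14
  ##.|#  b6=1 t=0,i=10
  #.#|#  b5=1 t=0,i=4
  #..|.  b4=0 t=0,i=11
  .##|#  b3=1 t=0,i=9
  .#.|.  b2=0 t=0,i=3
  ..#|.  b1=0 t=0,i=2
  ...|#  b0=1 t=0,i=0
  bits 01101001 = 105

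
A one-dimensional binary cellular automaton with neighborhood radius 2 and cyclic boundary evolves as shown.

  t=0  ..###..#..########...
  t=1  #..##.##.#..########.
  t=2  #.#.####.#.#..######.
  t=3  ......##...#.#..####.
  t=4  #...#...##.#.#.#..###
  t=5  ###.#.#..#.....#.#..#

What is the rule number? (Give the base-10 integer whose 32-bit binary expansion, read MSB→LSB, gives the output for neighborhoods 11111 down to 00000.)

4183777330

  #####|#  b31=1 t=0,i=12
  ####.|#  b30=1 t=0,i=16
  ###.#|#  b29=1 t=1,i=19
  ###..|#  b28=1 t=0,i=4
  ##.##|#  b27=1 t=1,i=5
  ##.#.|.  b26=0 t=1,i=8
  ##..#|.  b25=0 t=0,i=5
  ##...|#  b24=1 t=0,i=18
  #.###|.  b23=0 t=2,i=4
  #.##.|#  b22=1 t=1,i=6
  #.#.#|.  b21=0 t=2,i=0
  #.#..|#  b20=1 t=1,i=0
  #..##|#  b19=1 t=0,i=9
  #..#.|#  b18=1 t=0,i=6
  #...#|#  b17=1 t=3,i=9
  #....|#  b16=1 t=0,i=19
  .####|.  b15=0 t=0,i=11
  .###.|#  b14=1 t=0,i=3
  .##.#|#  b13=1 t=1,i=4
  .##..|.  b12=0 t=3,i=7
  .#.##|.  b11=0 t=2,i=3
  .#.#.|.  b10=0 t=2,i=1
  .#..#|.  b9=0 t=0,i=8
  .#...|.  b8=0 t=4,i=5
  ..###|.  b7=0 t=0,i=2
  ..##.|.  b6=0 t=1,i=3
  ..#.#|#  b5=1 t=3,i=11
  ..#..|#  b4=1 t=0,i=7
  ...##|.  b3=0 t=0,i=1
  ...#.|.  b2=0 t=3,i=10
  ....#|#  b1=1 t=0,i=0
  .....|.  b0=0 t=0,i=20
  bits 11111001010111110110000000110010 = 4183777330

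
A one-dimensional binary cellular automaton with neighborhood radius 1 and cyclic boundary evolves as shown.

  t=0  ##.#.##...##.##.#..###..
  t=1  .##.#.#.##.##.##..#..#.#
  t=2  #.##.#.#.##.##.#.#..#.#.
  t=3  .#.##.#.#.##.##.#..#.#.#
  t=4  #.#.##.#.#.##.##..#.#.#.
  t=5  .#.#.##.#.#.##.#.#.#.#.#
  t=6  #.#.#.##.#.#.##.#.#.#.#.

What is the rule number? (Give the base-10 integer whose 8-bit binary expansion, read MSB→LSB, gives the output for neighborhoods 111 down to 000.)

99

  [7] ### => .  t=0,i=20
  [6] ##. => #  t=0,i=1
  [5] #.# => #  t=0,i=2
  [4] #.. => .  t=0,i=7
  [3] .## => .  t=0,i=0
  [2] .#. => .  t=0,i=3
  [1] ..# => #  t=0,i=9
  [0] ... => #  t=0,i=8
  bits 01100011 = 99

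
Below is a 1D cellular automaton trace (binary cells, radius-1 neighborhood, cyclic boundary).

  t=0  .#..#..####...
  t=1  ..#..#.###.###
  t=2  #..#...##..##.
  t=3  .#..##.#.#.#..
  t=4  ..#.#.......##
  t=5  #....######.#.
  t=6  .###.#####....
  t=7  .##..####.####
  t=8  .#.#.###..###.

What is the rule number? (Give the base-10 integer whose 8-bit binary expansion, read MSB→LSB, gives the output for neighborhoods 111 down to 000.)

153

  ###|#  b7=1 t=0,i=8
  ##.|.  b6=0 t=0,i=10
  #.#|.  b5=0 t=1,i=6
  #..|#  b4=1 t=0,i=2
  .##|#  b3=1 t=0,i=7
  .#.|.  b2=0 t=0,i=1
  ..#|.  b1=0 t=0,i=0
  ...|#  b0=1 t=0,i=12
  bits 10011001 = 153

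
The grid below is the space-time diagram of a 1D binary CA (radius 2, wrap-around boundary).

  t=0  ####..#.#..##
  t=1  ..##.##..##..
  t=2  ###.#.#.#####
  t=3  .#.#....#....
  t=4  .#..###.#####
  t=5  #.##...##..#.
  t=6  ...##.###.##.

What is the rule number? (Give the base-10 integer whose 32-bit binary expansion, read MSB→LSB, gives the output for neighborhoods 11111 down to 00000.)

  [31] ##### => .  t=0,i=0
  [30] ####. => #  t=0,i=2
  [29] ###.# => .  t=2,i=2
  [28] ###.. => #  t=0,i=3
  [27] ##.## => #  t=1,i=4
  [26] ##.#. => #  t=2,i=3
  [25] ##..# => .  t=0,i=4
  [24] ##... => #  t=1,i=11
  [23] #.### => #  t=2,i=8
  [22] #.##. => .  t=1,i=5
  [21] #.#.# => .  t=2,i=4
  [20] #.#.. => .  t=0,i=8
  [19] #..## => #  t=0,i=10
  [18] #..#. => #  t=0,i=5
  [17] #...# => .  t=5,i=5
  [16] #.... => #  t=1,i=12
  [15] .#### => .  t=0,i=12
  [14] .###. => .  t=4,i=5
  [13] .##.# => .  t=1,i=3
  [12] .##.. => #  t=1,i=6
  [11] .#.## => .  t=2,i=7
  [10] .#.#. => .  t=0,i=7
  [9] .#..# => #  t=0,i=9
  [8] .#... => #  t=3,i=4
  [7] ..### => .  t=0,i=11
  [6] ..##. => #  t=1,i=2
  [5] ..#.# => #  t=0,i=6
  [4] ..#.. => #  t=3,i=8
  [3] ...## => #  t=1,i=1
  [2] ...#. => .  t=3,i=0
  [1] ....# => #  t=1,i=0
  [0] ..... => #  t=3,i=11
  bits 01011101100011010001001101111011 = 1569526651

1569526651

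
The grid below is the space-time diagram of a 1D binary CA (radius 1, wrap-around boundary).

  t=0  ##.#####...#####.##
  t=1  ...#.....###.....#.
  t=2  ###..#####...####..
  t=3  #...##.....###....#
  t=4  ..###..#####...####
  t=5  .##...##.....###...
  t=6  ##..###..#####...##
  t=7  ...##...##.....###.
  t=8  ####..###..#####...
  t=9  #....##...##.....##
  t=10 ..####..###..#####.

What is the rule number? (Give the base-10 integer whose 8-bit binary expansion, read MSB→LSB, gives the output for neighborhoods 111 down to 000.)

11

  [7] ### => .  t=0,i=0
  [6] ##. => .  t=0,i=1
  [5] #.# => .  t=0,i=2
  [4] #.. => .  t=0,i=8
  [3] .## => #  t=0,i=3
  [2] .#. => .  t=1,i=3
  [1] ..# => #  t=0,i=10
  [0] ... => #  t=0,i=9
  bits 00001011 = 11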